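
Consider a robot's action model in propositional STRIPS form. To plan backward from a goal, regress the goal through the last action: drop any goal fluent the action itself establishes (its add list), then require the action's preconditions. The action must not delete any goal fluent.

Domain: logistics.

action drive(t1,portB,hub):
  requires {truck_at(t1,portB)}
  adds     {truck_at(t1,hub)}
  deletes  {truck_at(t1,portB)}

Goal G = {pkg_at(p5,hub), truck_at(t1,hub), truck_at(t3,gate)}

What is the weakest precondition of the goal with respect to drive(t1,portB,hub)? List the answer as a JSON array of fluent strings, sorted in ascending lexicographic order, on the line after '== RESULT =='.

Regress:
  G ∩ del = {}  (empty — regression defined)
  G \ add = {pkg_at(p5,hub), truck_at(t1,hub), truck_at(t3,gate)} \ {truck_at(t1,hub)} = {pkg_at(p5,hub), truck_at(t3,gate)}
  ∪ pre   = {pkg_at(p5,hub), truck_at(t3,gate)} ∪ {truck_at(t1,portB)}
          = {pkg_at(p5,hub), truck_at(t1,portB), truck_at(t3,gate)}

== RESULT ==
["pkg_at(p5,hub)", "truck_at(t1,portB)", "truck_at(t3,gate)"]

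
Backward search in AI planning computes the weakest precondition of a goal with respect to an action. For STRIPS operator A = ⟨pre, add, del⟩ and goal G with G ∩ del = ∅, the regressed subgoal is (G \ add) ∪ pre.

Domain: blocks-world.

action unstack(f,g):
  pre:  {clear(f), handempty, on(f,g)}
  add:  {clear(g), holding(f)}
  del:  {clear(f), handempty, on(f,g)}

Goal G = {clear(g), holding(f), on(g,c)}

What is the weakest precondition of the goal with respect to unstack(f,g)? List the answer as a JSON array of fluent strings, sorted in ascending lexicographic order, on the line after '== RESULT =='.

Regress:
  G ∩ del = {}  (empty — regression defined)
  G \ add = {clear(g), holding(f), on(g,c)} \ {clear(g), holding(f)} = {on(g,c)}
  ∪ pre   = {on(g,c)} ∪ {clear(f), handempty, on(f,g)}
          = {clear(f), handempty, on(f,g), on(g,c)}

== RESULT ==
["clear(f)", "handempty", "on(f,g)", "on(g,c)"]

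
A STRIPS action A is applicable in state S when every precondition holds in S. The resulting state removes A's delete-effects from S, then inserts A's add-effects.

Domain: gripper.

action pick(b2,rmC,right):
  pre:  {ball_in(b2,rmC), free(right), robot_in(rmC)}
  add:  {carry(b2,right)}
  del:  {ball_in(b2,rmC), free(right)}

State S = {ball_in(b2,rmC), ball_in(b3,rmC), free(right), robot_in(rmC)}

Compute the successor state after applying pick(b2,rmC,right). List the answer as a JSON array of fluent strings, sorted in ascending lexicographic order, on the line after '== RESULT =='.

Progress:
  pre ⊆ S: {ball_in(b2,rmC), free(right), robot_in(rmC)} ⊆ S  — applicable
  S \ del = {ball_in(b3,rmC), robot_in(rmC)}
  ∪ add   = {ball_in(b3,rmC), carry(b2,right), robot_in(rmC)}

== RESULT ==
["ball_in(b3,rmC)", "carry(b2,right)", "robot_in(rmC)"]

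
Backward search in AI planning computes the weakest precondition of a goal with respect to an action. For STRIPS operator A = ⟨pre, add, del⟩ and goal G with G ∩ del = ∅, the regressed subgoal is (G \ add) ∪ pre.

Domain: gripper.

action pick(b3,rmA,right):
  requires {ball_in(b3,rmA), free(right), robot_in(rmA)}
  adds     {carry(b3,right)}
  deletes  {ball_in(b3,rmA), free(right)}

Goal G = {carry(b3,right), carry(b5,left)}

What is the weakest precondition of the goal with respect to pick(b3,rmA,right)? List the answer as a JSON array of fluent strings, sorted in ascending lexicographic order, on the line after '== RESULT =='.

Regress:
  G ∩ del = {}  (empty — regression defined)
  G \ add = {carry(b3,right), carry(b5,left)} \ {carry(b3,right)} = {carry(b5,left)}
  ∪ pre   = {carry(b5,left)} ∪ {ball_in(b3,rmA), free(right), robot_in(rmA)}
          = {ball_in(b3,rmA), carry(b5,left), free(right), robot_in(rmA)}

== RESULT ==
["ball_in(b3,rmA)", "carry(b5,left)", "free(right)", "robot_in(rmA)"]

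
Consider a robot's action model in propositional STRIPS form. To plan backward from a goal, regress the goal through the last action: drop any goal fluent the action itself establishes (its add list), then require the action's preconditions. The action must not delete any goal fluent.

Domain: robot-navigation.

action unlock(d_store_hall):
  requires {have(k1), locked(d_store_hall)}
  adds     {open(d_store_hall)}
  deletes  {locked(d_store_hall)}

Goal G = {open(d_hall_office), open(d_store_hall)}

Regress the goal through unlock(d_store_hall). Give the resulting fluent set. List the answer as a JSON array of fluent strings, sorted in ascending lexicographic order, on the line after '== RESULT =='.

Regress:
  G ∩ del = {}  (empty — regression defined)
  G \ add = {open(d_hall_office), open(d_store_hall)} \ {open(d_store_hall)} = {open(d_hall_office)}
  ∪ pre   = {open(d_hall_office)} ∪ {have(k1), locked(d_store_hall)}
          = {have(k1), locked(d_store_hall), open(d_hall_office)}

== RESULT ==
["have(k1)", "locked(d_store_hall)", "open(d_hall_office)"]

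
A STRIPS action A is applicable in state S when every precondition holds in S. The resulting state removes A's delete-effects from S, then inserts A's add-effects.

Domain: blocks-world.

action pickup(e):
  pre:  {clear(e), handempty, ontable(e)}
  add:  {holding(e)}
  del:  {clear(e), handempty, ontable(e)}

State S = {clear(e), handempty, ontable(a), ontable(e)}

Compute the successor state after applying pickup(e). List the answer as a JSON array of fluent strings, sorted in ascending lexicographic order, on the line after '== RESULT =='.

Compute (S \ del) ∪ add:
  pre ⊆ S: {clear(e), handempty, ontable(e)} ⊆ S  — applicable
  S \ del = {ontable(a)}
  ∪ add   = {holding(e), ontable(a)}

== RESULT ==
["holding(e)", "ontable(a)"]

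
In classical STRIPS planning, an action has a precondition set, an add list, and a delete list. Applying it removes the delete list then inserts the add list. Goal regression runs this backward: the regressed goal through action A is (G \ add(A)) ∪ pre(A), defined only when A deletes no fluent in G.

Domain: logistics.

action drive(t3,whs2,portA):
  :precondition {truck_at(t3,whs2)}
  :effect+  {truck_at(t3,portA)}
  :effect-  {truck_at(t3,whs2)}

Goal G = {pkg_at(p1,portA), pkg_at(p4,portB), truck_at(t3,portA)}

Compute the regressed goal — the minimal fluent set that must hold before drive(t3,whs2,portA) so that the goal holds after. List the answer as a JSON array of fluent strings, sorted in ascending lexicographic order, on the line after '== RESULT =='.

Regress:
  G ∩ del = {}  (empty — regression defined)
  G \ add = {pkg_at(p1,portA), pkg_at(p4,portB), truck_at(t3,portA)} \ {truck_at(t3,portA)} = {pkg_at(p1,portA), pkg_at(p4,portB)}
  ∪ pre   = {pkg_at(p1,portA), pkg_at(p4,portB)} ∪ {truck_at(t3,whs2)}
          = {pkg_at(p1,portA), pkg_at(p4,portB), truck_at(t3,whs2)}

== RESULT ==
["pkg_at(p1,portA)", "pkg_at(p4,portB)", "truck_at(t3,whs2)"]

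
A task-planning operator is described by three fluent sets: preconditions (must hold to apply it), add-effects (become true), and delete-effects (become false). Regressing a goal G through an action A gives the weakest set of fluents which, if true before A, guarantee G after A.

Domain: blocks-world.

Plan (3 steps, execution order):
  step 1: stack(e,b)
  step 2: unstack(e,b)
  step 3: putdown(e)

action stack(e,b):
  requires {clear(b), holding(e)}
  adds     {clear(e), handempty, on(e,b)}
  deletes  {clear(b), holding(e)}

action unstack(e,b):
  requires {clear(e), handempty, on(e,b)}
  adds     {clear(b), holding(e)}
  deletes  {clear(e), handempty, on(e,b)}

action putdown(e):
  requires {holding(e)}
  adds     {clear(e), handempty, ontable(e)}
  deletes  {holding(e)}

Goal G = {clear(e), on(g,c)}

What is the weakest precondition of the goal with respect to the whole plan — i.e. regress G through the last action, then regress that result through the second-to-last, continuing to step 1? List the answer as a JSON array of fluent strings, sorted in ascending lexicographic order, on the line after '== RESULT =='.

Regress step by step:
  through step 3 (putdown(e)): drop {clear(e)}, keep {on(g,c)}, require {holding(e)}
    → {holding(e), on(g,c)}
  through step 2 (unstack(e,b)): drop {holding(e)}, keep {on(g,c)}, require {clear(e), handempty, on(e,b)}
    → {clear(e), handempty, on(e,b), on(g,c)}
  through step 1 (stack(e,b)): drop {clear(e), handempty, on(e,b)}, keep {on(g,c)}, require {clear(b), holding(e)}
    → {clear(b), holding(e), on(g,c)}

== RESULT ==
["clear(b)", "holding(e)", "on(g,c)"]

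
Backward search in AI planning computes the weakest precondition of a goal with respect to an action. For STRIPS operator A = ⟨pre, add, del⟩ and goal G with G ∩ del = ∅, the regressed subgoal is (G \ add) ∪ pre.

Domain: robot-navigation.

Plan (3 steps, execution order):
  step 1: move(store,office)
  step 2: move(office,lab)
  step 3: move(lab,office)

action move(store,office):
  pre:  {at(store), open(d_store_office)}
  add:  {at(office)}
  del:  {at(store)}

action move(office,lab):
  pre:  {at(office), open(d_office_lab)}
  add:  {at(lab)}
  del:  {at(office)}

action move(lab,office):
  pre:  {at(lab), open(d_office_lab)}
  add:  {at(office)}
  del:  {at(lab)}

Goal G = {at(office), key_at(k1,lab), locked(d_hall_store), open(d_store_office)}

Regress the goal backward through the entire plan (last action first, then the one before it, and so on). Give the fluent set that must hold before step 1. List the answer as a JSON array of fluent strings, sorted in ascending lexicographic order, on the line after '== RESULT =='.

Work backward from the goal:
  through step 3 (move(lab,office)): drop {at(office)}, keep {key_at(k1,lab), locked(d_hall_store), open(d_store_office)}, require {at(lab), open(d_office_lab)}
    → {at(lab), key_at(k1,lab), locked(d_hall_store), open(d_office_lab), open(d_store_office)}
  through step 2 (move(office,lab)): drop {at(lab)}, keep {key_at(k1,lab), locked(d_hall_store), open(d_office_lab), open(d_store_office)}, require {at(office), open(d_office_lab)}
    → {at(office), key_at(k1,lab), locked(d_hall_store), open(d_office_lab), open(d_store_office)}
  through step 1 (move(store,office)): drop {at(office)}, keep {key_at(k1,lab), locked(d_hall_store), open(d_office_lab), open(d_store_office)}, require {at(store), open(d_store_office)}
    → {at(store), key_at(k1,lab), locked(d_hall_store), open(d_office_lab), open(d_store_office)}

== RESULT ==
["at(store)", "key_at(k1,lab)", "locked(d_hall_store)", "open(d_office_lab)", "open(d_store_office)"]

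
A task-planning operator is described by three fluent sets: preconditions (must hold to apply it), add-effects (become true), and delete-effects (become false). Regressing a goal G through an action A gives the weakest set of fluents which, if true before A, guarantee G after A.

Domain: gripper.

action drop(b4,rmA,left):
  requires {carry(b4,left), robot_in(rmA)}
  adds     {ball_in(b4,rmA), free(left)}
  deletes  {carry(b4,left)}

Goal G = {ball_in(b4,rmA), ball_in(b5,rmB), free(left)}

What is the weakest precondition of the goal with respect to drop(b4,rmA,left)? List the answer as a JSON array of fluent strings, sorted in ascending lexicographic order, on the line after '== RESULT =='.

Regress:
  G ∩ del = {}  (empty — regression defined)
  G \ add = {ball_in(b4,rmA), ball_in(b5,rmB), free(left)} \ {ball_in(b4,rmA), free(left)} = {ball_in(b5,rmB)}
  ∪ pre   = {ball_in(b5,rmB)} ∪ {carry(b4,left), robot_in(rmA)}
          = {ball_in(b5,rmB), carry(b4,left), robot_in(rmA)}

== RESULT ==
["ball_in(b5,rmB)", "carry(b4,left)", "robot_in(rmA)"]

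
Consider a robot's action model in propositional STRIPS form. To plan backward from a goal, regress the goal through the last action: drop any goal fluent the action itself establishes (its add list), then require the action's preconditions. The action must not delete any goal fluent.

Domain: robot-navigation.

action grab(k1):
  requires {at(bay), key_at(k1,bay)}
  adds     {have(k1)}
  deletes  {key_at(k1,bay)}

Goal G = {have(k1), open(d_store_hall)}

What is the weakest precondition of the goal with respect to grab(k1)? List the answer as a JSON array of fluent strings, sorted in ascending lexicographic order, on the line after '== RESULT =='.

Compute (G \ add) ∪ pre:
  G ∩ del = {}  (empty — regression defined)
  G \ add = {have(k1), open(d_store_hall)} \ {have(k1)} = {open(d_store_hall)}
  ∪ pre   = {open(d_store_hall)} ∪ {at(bay), key_at(k1,bay)}
          = {at(bay), key_at(k1,bay), open(d_store_hall)}

== RESULT ==
["at(bay)", "key_at(k1,bay)", "open(d_store_hall)"]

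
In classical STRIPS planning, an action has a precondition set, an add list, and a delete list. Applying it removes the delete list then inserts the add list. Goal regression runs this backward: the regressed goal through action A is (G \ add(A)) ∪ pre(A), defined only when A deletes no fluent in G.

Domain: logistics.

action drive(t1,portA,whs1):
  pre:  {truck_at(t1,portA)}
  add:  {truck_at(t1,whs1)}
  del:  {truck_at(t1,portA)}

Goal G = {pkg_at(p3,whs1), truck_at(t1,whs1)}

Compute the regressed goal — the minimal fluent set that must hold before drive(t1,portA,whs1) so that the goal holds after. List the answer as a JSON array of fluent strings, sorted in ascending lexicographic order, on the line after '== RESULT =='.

Regress:
  G ∩ del = {}  (empty — regression defined)
  G \ add = {pkg_at(p3,whs1), truck_at(t1,whs1)} \ {truck_at(t1,whs1)} = {pkg_at(p3,whs1)}
  ∪ pre   = {pkg_at(p3,whs1)} ∪ {truck_at(t1,portA)}
          = {pkg_at(p3,whs1), truck_at(t1,portA)}

== RESULT ==
["pkg_at(p3,whs1)", "truck_at(t1,portA)"]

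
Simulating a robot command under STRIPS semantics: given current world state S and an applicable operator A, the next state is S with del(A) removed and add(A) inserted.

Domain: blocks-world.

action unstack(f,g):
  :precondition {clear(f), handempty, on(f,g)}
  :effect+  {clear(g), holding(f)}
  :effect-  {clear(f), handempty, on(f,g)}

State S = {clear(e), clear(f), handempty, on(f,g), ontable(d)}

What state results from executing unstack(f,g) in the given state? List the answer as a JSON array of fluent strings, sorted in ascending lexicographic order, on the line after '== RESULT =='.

Compute (S \ del) ∪ add:
  pre ⊆ S: {clear(f), handempty, on(f,g)} ⊆ S  — applicable
  S \ del = {clear(e), ontable(d)}
  ∪ add   = {clear(e), clear(g), holding(f), ontable(d)}

== RESULT ==
["clear(e)", "clear(g)", "holding(f)", "ontable(d)"]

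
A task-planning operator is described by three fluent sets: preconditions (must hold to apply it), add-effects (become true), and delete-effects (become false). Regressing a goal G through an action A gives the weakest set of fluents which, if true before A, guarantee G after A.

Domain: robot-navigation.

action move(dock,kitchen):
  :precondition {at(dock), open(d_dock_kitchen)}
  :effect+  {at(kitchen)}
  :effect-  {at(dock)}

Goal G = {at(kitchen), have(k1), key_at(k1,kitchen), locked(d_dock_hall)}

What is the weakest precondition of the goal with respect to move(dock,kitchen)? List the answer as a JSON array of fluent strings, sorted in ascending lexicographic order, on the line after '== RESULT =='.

Compute (G \ add) ∪ pre:
  G ∩ del = {}  (empty — regression defined)
  G \ add = {at(kitchen), have(k1), key_at(k1,kitchen), locked(d_dock_hall)} \ {at(kitchen)} = {have(k1), key_at(k1,kitchen), locked(d_dock_hall)}
  ∪ pre   = {have(k1), key_at(k1,kitchen), locked(d_dock_hall)} ∪ {at(dock), open(d_dock_kitchen)}
          = {at(dock), have(k1), key_at(k1,kitchen), locked(d_dock_hall), open(d_dock_kitchen)}

== RESULT ==
["at(dock)", "have(k1)", "key_at(k1,kitchen)", "locked(d_dock_hall)", "open(d_dock_kitchen)"]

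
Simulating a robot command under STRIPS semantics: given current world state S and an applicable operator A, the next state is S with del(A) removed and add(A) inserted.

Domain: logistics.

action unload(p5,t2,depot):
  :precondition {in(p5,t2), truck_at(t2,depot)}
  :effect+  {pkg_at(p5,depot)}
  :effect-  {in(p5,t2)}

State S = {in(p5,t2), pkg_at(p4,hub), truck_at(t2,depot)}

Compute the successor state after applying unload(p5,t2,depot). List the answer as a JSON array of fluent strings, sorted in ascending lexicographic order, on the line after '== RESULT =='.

Progress:
  pre ⊆ S: {in(p5,t2), truck_at(t2,depot)} ⊆ S  — applicable
  S \ del = {pkg_at(p4,hub), truck_at(t2,depot)}
  ∪ add   = {pkg_at(p4,hub), pkg_at(p5,depot), truck_at(t2,depot)}

== RESULT ==
["pkg_at(p4,hub)", "pkg_at(p5,depot)", "truck_at(t2,depot)"]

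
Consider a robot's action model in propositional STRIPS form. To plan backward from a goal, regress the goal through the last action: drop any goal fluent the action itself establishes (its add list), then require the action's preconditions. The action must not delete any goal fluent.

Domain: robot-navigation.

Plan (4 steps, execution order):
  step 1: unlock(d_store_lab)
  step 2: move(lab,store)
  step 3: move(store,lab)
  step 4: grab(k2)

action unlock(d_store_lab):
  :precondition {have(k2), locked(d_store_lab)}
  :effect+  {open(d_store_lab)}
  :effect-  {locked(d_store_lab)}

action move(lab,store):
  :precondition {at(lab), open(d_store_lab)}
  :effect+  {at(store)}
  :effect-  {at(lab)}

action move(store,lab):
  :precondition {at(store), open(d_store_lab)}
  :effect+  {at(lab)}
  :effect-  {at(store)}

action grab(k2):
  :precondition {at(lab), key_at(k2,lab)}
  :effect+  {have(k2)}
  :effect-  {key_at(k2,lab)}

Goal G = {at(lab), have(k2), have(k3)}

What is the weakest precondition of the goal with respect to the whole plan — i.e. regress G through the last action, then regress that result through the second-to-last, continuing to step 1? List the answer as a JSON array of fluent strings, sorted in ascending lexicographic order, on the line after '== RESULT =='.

Regress step by step:
  through step 4 (grab(k2)): drop {have(k2)}, keep {at(lab), have(k3)}, require {at(lab), key_at(k2,lab)}
    → {at(lab), have(k3), key_at(k2,lab)}
  through step 3 (move(store,lab)): drop {at(lab)}, keep {have(k3), key_at(k2,lab)}, require {at(store), open(d_store_lab)}
    → {at(store), have(k3), key_at(k2,lab), open(d_store_lab)}
  through step 2 (move(lab,store)): drop {at(store)}, keep {have(k3), key_at(k2,lab), open(d_store_lab)}, require {at(lab), open(d_store_lab)}
    → {at(lab), have(k3), key_at(k2,lab), open(d_store_lab)}
  through step 1 (unlock(d_store_lab)): drop {open(d_store_lab)}, keep {at(lab), have(k3), key_at(k2,lab)}, require {have(k2), locked(d_store_lab)}
    → {at(lab), have(k2), have(k3), key_at(k2,lab), locked(d_store_lab)}

== RESULT ==
["at(lab)", "have(k2)", "have(k3)", "key_at(k2,lab)", "locked(d_store_lab)"]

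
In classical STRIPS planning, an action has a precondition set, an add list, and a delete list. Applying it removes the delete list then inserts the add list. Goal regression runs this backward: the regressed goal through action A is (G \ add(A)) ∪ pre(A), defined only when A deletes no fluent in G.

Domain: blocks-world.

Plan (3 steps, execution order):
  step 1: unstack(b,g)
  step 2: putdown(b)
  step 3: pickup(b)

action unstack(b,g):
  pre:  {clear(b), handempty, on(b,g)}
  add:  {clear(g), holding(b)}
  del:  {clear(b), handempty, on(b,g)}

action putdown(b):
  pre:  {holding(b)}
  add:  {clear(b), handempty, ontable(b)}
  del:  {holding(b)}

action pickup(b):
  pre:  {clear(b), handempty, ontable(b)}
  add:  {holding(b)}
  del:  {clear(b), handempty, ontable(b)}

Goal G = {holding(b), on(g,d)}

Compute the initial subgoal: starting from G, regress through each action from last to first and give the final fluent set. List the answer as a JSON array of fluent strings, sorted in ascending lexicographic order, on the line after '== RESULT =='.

Regress step by step:
  through step 3 (pickup(b)): drop {holding(b)}, keep {on(g,d)}, require {clear(b), handempty, ontable(b)}
    → {clear(b), handempty, on(g,d), ontable(b)}
  through step 2 (putdown(b)): drop {clear(b), handempty, ontable(b)}, keep {on(g,d)}, require {holding(b)}
    → {holding(b), on(g,d)}
  through step 1 (unstack(b,g)): drop {holding(b)}, keep {on(g,d)}, require {clear(b), handempty, on(b,g)}
    → {clear(b), handempty, on(b,g), on(g,d)}

== RESULT ==
["clear(b)", "handempty", "on(b,g)", "on(g,d)"]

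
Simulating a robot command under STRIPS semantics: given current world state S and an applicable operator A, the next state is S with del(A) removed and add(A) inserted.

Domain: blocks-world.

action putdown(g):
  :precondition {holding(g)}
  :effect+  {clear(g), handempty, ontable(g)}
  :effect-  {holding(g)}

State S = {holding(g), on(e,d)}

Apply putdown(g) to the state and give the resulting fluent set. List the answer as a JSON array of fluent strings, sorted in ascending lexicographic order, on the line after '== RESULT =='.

Progress:
  pre ⊆ S: {holding(g)} ⊆ S  — applicable
  S \ del = {on(e,d)}
  ∪ add   = {clear(g), handempty, on(e,d), ontable(g)}

== RESULT ==
["clear(g)", "handempty", "on(e,d)", "ontable(g)"]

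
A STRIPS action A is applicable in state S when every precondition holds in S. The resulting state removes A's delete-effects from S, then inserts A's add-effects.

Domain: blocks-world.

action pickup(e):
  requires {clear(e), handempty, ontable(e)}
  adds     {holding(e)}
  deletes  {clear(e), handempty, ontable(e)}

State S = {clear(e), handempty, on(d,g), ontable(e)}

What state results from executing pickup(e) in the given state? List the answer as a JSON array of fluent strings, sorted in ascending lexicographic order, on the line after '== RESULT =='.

Progress:
  pre ⊆ S: {clear(e), handempty, ontable(e)} ⊆ S  — applicable
  S \ del = {on(d,g)}
  ∪ add   = {holding(e), on(d,g)}

== RESULT ==
["holding(e)", "on(d,g)"]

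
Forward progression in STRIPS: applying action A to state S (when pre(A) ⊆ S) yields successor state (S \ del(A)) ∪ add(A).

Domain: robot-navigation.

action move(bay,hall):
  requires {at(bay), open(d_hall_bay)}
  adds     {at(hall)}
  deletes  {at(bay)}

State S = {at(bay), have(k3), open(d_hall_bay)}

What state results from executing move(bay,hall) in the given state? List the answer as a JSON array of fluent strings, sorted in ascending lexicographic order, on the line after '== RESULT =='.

Compute (S \ del) ∪ add:
  pre ⊆ S: {at(bay), open(d_hall_bay)} ⊆ S  — applicable
  S \ del = {have(k3), open(d_hall_bay)}
  ∪ add   = {at(hall), have(k3), open(d_hall_bay)}

== RESULT ==
["at(hall)", "have(k3)", "open(d_hall_bay)"]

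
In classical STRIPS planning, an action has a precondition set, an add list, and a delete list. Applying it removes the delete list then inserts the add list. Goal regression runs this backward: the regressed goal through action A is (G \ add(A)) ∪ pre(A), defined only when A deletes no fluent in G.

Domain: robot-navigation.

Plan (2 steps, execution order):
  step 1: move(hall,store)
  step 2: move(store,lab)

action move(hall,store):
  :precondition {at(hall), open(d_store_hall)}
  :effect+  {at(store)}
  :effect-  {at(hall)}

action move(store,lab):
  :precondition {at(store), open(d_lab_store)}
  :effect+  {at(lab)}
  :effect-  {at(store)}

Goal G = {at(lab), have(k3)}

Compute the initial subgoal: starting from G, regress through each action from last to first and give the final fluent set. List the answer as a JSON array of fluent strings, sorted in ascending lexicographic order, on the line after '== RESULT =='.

Work backward from the goal:
  through step 2 (move(store,lab)): drop {at(lab)}, keep {have(k3)}, require {at(store), open(d_lab_store)}
    → {at(store), have(k3), open(d_lab_store)}
  through step 1 (move(hall,store)): drop {at(store)}, keep {have(k3), open(d_lab_store)}, require {at(hall), open(d_store_hall)}
    → {at(hall), have(k3), open(d_lab_store), open(d_store_hall)}

== RESULT ==
["at(hall)", "have(k3)", "open(d_lab_store)", "open(d_store_hall)"]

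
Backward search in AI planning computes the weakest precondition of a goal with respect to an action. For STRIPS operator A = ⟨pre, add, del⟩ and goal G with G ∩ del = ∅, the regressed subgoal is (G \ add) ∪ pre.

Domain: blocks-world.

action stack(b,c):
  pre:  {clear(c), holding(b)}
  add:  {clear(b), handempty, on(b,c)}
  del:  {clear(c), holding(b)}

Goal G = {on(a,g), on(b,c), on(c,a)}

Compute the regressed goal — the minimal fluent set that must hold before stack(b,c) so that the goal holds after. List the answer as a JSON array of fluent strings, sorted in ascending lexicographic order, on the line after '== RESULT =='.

Regress:
  G ∩ del = {}  (empty — regression defined)
  G \ add = {on(a,g), on(b,c), on(c,a)} \ {clear(b), handempty, on(b,c)} = {on(a,g), on(c,a)}
  ∪ pre   = {on(a,g), on(c,a)} ∪ {clear(c), holding(b)}
          = {clear(c), holding(b), on(a,g), on(c,a)}

== RESULT ==
["clear(c)", "holding(b)", "on(a,g)", "on(c,a)"]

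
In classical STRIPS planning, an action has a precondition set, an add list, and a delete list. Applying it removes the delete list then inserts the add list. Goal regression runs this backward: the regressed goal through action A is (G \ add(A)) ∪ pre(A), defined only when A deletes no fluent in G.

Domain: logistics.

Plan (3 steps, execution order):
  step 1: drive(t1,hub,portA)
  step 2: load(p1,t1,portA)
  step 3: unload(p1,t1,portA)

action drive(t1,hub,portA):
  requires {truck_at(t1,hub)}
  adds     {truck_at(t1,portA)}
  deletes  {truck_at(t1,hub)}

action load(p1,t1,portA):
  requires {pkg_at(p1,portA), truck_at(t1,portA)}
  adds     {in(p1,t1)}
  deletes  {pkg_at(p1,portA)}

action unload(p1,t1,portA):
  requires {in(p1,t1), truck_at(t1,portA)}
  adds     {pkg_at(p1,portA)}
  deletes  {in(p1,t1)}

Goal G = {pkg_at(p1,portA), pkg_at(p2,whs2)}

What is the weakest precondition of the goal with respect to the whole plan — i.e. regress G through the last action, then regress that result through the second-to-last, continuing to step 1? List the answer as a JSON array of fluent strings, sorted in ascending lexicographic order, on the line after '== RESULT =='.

Work backward from the goal:
  through step 3 (unload(p1,t1,portA)): drop {pkg_at(p1,portA)}, keep {pkg_at(p2,whs2)}, require {in(p1,t1), truck_at(t1,portA)}
    → {in(p1,t1), pkg_at(p2,whs2), truck_at(t1,portA)}
  through step 2 (load(p1,t1,portA)): drop {in(p1,t1)}, keep {pkg_at(p2,whs2), truck_at(t1,portA)}, require {pkg_at(p1,portA), truck_at(t1,portA)}
    → {pkg_at(p1,portA), pkg_at(p2,whs2), truck_at(t1,portA)}
  through step 1 (drive(t1,hub,portA)): drop {truck_at(t1,portA)}, keep {pkg_at(p1,portA), pkg_at(p2,whs2)}, require {truck_at(t1,hub)}
    → {pkg_at(p1,portA), pkg_at(p2,whs2), truck_at(t1,hub)}

== RESULT ==
["pkg_at(p1,portA)", "pkg_at(p2,whs2)", "truck_at(t1,hub)"]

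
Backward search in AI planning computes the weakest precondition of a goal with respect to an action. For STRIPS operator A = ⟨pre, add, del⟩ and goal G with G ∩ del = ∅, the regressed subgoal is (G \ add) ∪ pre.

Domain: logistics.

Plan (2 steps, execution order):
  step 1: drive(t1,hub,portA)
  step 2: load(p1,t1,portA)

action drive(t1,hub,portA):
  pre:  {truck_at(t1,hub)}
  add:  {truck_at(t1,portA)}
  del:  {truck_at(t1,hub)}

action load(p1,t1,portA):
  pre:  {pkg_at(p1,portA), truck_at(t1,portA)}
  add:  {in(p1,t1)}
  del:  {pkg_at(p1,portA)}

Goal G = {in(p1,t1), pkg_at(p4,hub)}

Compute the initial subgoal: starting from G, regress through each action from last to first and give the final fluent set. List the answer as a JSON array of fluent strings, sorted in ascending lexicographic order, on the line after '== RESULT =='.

Regress step by step:
  through step 2 (load(p1,t1,portA)): drop {in(p1,t1)}, keep {pkg_at(p4,hub)}, require {pkg_at(p1,portA), truck_at(t1,portA)}
    → {pkg_at(p1,portA), pkg_at(p4,hub), truck_at(t1,portA)}
  through step 1 (drive(t1,hub,portA)): drop {truck_at(t1,portA)}, keep {pkg_at(p1,portA), pkg_at(p4,hub)}, require {truck_at(t1,hub)}
    → {pkg_at(p1,portA), pkg_at(p4,hub), truck_at(t1,hub)}

== RESULT ==
["pkg_at(p1,portA)", "pkg_at(p4,hub)", "truck_at(t1,hub)"]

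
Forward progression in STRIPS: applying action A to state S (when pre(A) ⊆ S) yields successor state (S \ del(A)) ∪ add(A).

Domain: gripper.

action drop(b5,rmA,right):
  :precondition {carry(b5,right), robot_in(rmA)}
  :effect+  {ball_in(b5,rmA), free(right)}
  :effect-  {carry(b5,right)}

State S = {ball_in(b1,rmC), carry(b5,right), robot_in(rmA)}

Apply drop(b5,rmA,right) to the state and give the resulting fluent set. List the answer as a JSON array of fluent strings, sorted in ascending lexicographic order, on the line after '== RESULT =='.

Compute (S \ del) ∪ add:
  pre ⊆ S: {carry(b5,right), robot_in(rmA)} ⊆ S  — applicable
  S \ del = {ball_in(b1,rmC), robot_in(rmA)}
  ∪ add   = {ball_in(b1,rmC), ball_in(b5,rmA), free(right), robot_in(rmA)}

== RESULT ==
["ball_in(b1,rmC)", "ball_in(b5,rmA)", "free(right)", "robot_in(rmA)"]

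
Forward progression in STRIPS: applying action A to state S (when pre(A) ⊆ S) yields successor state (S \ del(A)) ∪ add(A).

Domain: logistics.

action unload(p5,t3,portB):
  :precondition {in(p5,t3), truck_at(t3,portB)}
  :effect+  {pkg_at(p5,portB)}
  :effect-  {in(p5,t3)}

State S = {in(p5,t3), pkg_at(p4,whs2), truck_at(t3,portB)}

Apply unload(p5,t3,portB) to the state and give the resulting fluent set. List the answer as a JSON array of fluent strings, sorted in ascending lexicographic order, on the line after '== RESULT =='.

Compute (S \ del) ∪ add:
  pre ⊆ S: {in(p5,t3), truck_at(t3,portB)} ⊆ S  — applicable
  S \ del = {pkg_at(p4,whs2), truck_at(t3,portB)}
  ∪ add   = {pkg_at(p4,whs2), pkg_at(p5,portB), truck_at(t3,portB)}

== RESULT ==
["pkg_at(p4,whs2)", "pkg_at(p5,portB)", "truck_at(t3,portB)"]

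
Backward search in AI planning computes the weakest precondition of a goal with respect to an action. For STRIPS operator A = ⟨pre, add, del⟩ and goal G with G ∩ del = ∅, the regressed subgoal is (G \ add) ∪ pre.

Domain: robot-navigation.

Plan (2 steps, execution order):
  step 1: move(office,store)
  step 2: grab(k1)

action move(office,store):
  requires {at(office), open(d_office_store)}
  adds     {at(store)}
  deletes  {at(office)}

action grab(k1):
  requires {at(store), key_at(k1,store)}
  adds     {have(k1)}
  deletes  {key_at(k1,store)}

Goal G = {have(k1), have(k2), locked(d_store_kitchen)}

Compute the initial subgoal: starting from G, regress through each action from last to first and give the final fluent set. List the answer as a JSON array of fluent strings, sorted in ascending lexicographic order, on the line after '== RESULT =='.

Regress step by step:
  through step 2 (grab(k1)): drop {have(k1)}, keep {have(k2), locked(d_store_kitchen)}, require {at(store), key_at(k1,store)}
    → {at(store), have(k2), key_at(k1,store), locked(d_store_kitchen)}
  through step 1 (move(office,store)): drop {at(store)}, keep {have(k2), key_at(k1,store), locked(d_store_kitchen)}, require {at(office), open(d_office_store)}
    → {at(office), have(k2), key_at(k1,store), locked(d_store_kitchen), open(d_office_store)}

== RESULT ==
["at(office)", "have(k2)", "key_at(k1,store)", "locked(d_store_kitchen)", "open(d_office_store)"]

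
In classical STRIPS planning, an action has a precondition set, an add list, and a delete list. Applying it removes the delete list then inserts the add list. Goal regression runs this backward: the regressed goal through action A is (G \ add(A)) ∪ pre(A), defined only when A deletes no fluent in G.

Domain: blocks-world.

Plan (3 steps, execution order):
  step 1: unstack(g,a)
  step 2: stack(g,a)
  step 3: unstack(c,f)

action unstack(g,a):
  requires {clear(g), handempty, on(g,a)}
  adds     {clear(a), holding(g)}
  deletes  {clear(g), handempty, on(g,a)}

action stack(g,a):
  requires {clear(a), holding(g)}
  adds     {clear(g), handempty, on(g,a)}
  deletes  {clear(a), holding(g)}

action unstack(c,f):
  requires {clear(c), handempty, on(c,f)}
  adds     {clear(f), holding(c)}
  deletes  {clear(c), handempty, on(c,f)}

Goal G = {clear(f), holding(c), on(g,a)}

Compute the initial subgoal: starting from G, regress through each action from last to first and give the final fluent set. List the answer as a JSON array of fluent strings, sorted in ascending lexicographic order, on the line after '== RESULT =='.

Regress step by step:
  through step 3 (unstack(c,f)): drop {clear(f), holding(c)}, keep {on(g,a)}, require {clear(c), handempty, on(c,f)}
    → {clear(c), handempty, on(c,f), on(g,a)}
  through step 2 (stack(g,a)): drop {handempty, on(g,a)}, keep {clear(c), on(c,f)}, require {clear(a), holding(g)}
    → {clear(a), clear(c), holding(g), on(c,f)}
  through step 1 (unstack(g,a)): drop {clear(a), holding(g)}, keep {clear(c), on(c,f)}, require {clear(g), handempty, on(g,a)}
    → {clear(c), clear(g), handempty, on(c,f), on(g,a)}

== RESULT ==
["clear(c)", "clear(g)", "handempty", "on(c,f)", "on(g,a)"]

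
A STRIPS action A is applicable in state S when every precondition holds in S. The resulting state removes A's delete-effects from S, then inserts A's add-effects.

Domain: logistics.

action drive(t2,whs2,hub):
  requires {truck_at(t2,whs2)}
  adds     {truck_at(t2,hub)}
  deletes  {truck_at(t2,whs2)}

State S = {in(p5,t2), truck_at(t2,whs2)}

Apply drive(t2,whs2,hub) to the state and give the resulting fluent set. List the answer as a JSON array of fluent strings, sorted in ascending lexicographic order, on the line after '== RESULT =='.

Progress:
  pre ⊆ S: {truck_at(t2,whs2)} ⊆ S  — applicable
  S \ del = {in(p5,t2)}
  ∪ add   = {in(p5,t2), truck_at(t2,hub)}

== RESULT ==
["in(p5,t2)", "truck_at(t2,hub)"]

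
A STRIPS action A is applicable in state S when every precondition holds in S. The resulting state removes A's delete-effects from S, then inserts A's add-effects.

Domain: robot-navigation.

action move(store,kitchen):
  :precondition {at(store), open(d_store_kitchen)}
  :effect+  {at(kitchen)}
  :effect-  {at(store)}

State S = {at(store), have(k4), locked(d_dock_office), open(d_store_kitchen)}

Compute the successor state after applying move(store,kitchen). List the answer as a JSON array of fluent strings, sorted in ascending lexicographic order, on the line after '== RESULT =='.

Progress:
  pre ⊆ S: {at(store), open(d_store_kitchen)} ⊆ S  — applicable
  S \ del = {have(k4), locked(d_dock_office), open(d_store_kitchen)}
  ∪ add   = {at(kitchen), have(k4), locked(d_dock_office), open(d_store_kitchen)}

== RESULT ==
["at(kitchen)", "have(k4)", "locked(d_dock_office)", "open(d_store_kitchen)"]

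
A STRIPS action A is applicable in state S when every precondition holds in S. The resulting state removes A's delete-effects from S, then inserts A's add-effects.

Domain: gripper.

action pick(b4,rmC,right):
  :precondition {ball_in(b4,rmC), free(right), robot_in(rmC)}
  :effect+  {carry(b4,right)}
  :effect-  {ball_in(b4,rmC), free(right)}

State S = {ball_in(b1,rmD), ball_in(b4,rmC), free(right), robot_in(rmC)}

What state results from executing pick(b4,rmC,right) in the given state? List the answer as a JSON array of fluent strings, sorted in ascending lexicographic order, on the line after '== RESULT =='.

Progress:
  pre ⊆ S: {ball_in(b4,rmC), free(right), robot_in(rmC)} ⊆ S  — applicable
  S \ del = {ball_in(b1,rmD), robot_in(rmC)}
  ∪ add   = {ball_in(b1,rmD), carry(b4,right), robot_in(rmC)}

== RESULT ==
["ball_in(b1,rmD)", "carry(b4,right)", "robot_in(rmC)"]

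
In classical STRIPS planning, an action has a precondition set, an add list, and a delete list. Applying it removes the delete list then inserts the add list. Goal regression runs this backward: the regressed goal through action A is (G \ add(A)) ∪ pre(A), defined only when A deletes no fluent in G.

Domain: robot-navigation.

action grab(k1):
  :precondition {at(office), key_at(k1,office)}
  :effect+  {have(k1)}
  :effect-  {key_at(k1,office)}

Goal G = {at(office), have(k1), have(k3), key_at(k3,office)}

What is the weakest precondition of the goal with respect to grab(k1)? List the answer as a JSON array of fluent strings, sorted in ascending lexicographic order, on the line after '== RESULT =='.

Regress:
  G ∩ del = {}  (empty — regression defined)
  G \ add = {at(office), have(k1), have(k3), key_at(k3,office)} \ {have(k1)} = {at(office), have(k3), key_at(k3,office)}
  ∪ pre   = {at(office), have(k3), key_at(k3,office)} ∪ {at(office), key_at(k1,office)}
          = {at(office), have(k3), key_at(k1,office), key_at(k3,office)}

== RESULT ==
["at(office)", "have(k3)", "key_at(k1,office)", "key_at(k3,office)"]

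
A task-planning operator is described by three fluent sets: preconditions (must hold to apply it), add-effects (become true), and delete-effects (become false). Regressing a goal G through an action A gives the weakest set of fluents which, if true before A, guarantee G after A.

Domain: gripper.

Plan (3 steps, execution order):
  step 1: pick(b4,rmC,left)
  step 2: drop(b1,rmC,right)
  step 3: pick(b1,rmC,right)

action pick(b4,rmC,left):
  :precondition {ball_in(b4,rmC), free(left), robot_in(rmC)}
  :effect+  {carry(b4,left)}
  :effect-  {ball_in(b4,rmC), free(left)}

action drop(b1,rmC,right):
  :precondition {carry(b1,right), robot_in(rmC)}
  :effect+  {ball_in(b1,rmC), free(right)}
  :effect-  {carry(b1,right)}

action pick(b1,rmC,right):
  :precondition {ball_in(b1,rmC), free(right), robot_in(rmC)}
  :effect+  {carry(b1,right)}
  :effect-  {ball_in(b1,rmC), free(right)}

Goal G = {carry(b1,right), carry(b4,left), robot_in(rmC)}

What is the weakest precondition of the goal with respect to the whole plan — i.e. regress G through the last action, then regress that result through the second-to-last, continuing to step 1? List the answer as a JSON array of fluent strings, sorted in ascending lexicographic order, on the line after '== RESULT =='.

Work backward from the goal:
  through step 3 (pick(b1,rmC,right)): drop {carry(b1,right)}, keep {carry(b4,left), robot_in(rmC)}, require {ball_in(b1,rmC), free(right), robot_in(rmC)}
    → {ball_in(b1,rmC), carry(b4,left), free(right), robot_in(rmC)}
  through step 2 (drop(b1,rmC,right)): drop {ball_in(b1,rmC), free(right)}, keep {carry(b4,left), robot_in(rmC)}, require {carry(b1,right), robot_in(rmC)}
    → {carry(b1,right), carry(b4,left), robot_in(rmC)}
  through step 1 (pick(b4,rmC,left)): drop {carry(b4,left)}, keep {carry(b1,right), robot_in(rmC)}, require {ball_in(b4,rmC), free(left), robot_in(rmC)}
    → {ball_in(b4,rmC), carry(b1,right), free(left), robot_in(rmC)}

== RESULT ==
["ball_in(b4,rmC)", "carry(b1,right)", "free(left)", "robot_in(rmC)"]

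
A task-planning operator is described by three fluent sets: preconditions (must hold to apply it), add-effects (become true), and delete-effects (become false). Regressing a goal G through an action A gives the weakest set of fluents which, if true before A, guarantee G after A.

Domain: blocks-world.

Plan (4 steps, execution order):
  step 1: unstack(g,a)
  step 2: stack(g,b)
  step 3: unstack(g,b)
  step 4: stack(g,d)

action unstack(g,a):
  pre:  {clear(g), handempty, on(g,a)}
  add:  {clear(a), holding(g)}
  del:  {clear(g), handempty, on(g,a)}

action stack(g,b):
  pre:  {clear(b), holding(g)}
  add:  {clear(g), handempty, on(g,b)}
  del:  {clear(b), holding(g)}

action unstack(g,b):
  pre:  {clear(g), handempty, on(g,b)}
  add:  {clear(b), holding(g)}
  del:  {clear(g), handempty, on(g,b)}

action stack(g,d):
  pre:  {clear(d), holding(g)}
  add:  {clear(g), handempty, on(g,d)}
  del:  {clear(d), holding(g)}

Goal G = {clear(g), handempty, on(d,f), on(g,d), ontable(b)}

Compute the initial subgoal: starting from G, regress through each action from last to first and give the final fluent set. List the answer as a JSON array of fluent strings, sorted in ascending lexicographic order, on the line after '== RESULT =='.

Regress step by step:
  through step 4 (stack(g,d)): drop {clear(g), handempty, on(g,d)}, keep {on(d,f), ontable(b)}, require {clear(d), holding(g)}
    → {clear(d), holding(g), on(d,f), ontable(b)}
  through step 3 (unstack(g,b)): drop {holding(g)}, keep {clear(d), on(d,f), ontable(b)}, require {clear(g), handempty, on(g,b)}
    → {clear(d), clear(g), handempty, on(d,f), on(g,b), ontable(b)}
  through step 2 (stack(g,b)): drop {clear(g), handempty, on(g,b)}, keep {clear(d), on(d,f), ontable(b)}, require {clear(b), holding(g)}
    → {clear(b), clear(d), holding(g), on(d,f), ontable(b)}
  through step 1 (unstack(g,a)): drop {holding(g)}, keep {clear(b), clear(d), on(d,f), ontable(b)}, require {clear(g), handempty, on(g,a)}
    → {clear(b), clear(d), clear(g), handempty, on(d,f), on(g,a), ontable(b)}

== RESULT ==
["clear(b)", "clear(d)", "clear(g)", "handempty", "on(d,f)", "on(g,a)", "ontable(b)"]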